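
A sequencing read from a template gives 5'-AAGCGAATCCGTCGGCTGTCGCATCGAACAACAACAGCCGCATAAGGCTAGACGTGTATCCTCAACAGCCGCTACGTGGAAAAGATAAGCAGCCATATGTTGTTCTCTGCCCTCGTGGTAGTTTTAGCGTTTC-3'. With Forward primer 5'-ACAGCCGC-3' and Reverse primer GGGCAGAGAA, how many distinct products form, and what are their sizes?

The forward primer ACAGCCGC matches the top strand at positions 34–41, 65–72.
The reverse primer's reverse complement is TTCTCTGCCC, matching at positions 103–112.
Each forward site pairs with the reverse site to give a product ending at position 112: sizes 79, 48 bp.

Two products: 79 bp, 48 bp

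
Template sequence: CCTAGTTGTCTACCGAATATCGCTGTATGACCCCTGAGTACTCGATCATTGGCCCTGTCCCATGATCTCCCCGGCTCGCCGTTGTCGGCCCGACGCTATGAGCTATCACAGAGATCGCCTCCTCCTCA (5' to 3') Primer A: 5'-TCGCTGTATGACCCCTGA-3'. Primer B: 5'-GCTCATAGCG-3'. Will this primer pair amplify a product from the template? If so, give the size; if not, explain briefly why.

Yes — an 84 bp product.

Primer A (TCGCTGTATGACCCCTGA) matches the top strand at positions 20–37; it acts as a forward primer.
Primer B's reverse complement is CGCTATGAGC, matching the top strand at positions 94–103; it acts as a reverse primer.
The 3' ends face each other across positions 20–103, giving an 84 bp product.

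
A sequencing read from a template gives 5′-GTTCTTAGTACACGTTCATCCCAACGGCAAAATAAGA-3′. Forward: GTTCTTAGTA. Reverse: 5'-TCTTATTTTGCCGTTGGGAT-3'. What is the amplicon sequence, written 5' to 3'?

5'-GTTCTTAGTACACGTTCATCCCAACGGCAAAATAAGA-3'

Forward primer GTTCTTAGTA is found on the top strand at positions 1–10.
Taking the reverse complement of TCTTATTTTGCCGTTGGGAT gives ATCCCAACGGCAAAATAAGA, found at positions 18–37 on the template; the primer anneals here to the top strand with its 3' end pointing upstream.
The product is the template from position 1 through 37 (37 bp).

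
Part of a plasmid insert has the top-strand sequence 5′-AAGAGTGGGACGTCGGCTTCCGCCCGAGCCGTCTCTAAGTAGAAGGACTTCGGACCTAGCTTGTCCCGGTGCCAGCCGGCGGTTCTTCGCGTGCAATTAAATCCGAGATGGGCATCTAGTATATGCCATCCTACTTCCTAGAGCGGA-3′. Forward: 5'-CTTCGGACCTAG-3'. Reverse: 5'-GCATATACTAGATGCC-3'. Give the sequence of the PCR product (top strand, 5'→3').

5'-CTTCGGACCTAGCTTGTCCCGGTGCCAGCCGGCGGTTCTTCGCGTGCAATTAAATCCGAGATGGGCATCTAGTATATGC-3'

The forward primer matches the template at positions 48–59.
Reverse complement of the reverse primer: GGCATCTAGTATATGC. This occurs on the top strand at positions 111–126.
The product is the template from position 48 through 126 (79 bp).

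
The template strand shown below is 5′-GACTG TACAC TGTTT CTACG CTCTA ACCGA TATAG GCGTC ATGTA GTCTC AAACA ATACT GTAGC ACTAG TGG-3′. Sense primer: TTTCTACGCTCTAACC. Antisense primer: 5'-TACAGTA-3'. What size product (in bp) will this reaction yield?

Forward primer TTTCTACGCTCTAACC is found on the top strand at positions 13–28.
Taking the reverse complement of TACAGTA gives TACTGTA, found at positions 57–63 on the template; the primer anneals here to the top strand with its 3' end pointing upstream.
Amplicon spans positions 13–63: 51 bp.

51 bp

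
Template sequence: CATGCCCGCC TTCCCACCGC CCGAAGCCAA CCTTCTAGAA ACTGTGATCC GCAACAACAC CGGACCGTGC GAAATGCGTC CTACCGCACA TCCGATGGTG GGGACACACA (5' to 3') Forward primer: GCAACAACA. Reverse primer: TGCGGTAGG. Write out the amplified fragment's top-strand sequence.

5'-GCAACAACACCGGACCGTGCGAAATGCGTCCTACCGCA-3'

The forward primer matches the template at positions 51–59.
The reverse primer's reverse complement is CCTACCGCA, which matches the template at positions 80–88.
The product is the template from position 51 through 88 (38 bp).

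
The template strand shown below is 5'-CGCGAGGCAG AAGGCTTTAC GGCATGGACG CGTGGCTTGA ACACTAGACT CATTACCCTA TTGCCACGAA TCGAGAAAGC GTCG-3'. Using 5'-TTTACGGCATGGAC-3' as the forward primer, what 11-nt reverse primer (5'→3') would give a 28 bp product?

5'-TGTTCAAGCCA-3'

The forward primer binds at positions 16–29, so a 28 bp product ends at position 16 + 28 − 1 = 43.
The reverse primer anneals to the top strand over positions 33–43, i.e. to TGGCTTGAACA.
Its sequence written 5'→3' is the reverse complement: TGTTCAAGCCA.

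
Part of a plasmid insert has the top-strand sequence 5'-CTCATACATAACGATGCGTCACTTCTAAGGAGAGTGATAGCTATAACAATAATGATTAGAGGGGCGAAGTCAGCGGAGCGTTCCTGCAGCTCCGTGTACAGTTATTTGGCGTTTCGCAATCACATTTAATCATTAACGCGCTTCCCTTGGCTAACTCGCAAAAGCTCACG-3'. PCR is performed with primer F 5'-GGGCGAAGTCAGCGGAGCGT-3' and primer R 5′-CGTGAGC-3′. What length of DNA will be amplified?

Forward primer GGGCGAAGTCAGCGGAGCGT is found on the top strand at positions 62–81.
Reverse complement of the reverse primer: GCTCACG. This occurs on the top strand at positions 164–170.
Product length = (reverse-primer end) − (forward-primer start) + 1 = 170 − 62 + 1 = 109 bp.

109 bp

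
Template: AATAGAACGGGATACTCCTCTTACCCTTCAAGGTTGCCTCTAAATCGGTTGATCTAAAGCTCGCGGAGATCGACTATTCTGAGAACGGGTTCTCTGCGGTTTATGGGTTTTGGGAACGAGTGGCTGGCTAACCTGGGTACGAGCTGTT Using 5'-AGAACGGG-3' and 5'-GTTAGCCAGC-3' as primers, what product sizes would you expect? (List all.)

The forward primer AGAACGGG matches the top strand at positions 4–11, 82–89.
The reverse primer's reverse complement is GCTGGCTAAC, matching at positions 123–132.
Each forward site pairs with the reverse site to give a product ending at position 132: sizes 129, 51 bp.

129 bp, 51 bp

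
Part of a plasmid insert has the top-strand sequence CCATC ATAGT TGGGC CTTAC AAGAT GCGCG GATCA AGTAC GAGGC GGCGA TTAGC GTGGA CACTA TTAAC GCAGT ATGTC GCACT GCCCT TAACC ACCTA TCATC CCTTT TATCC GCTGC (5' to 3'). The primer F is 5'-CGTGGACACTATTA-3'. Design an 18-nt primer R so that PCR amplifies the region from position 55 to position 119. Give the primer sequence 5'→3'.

The product's 3' end on the top strand is position 119.
The reverse primer anneals to the top strand over positions 102–119, i.e. to CATCCCTTTTATCCGCTG.
Its sequence written 5'→3' is the reverse complement: CAGCGGATAAAAGGGATG.

5'-CAGCGGATAAAAGGGATG-3'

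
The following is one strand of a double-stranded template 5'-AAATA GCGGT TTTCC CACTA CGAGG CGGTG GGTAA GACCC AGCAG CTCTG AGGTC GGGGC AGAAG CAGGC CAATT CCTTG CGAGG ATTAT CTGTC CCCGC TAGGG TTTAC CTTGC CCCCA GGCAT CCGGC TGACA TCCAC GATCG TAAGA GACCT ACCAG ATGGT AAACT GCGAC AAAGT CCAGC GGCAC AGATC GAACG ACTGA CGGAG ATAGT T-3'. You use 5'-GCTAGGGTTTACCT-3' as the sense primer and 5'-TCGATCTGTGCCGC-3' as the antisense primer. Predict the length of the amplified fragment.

99 bp

The forward primer matches the template at positions 99–112.
Reverse complement of the reverse primer: GCGGCACAGATCGA. This occurs on the top strand at positions 184–197.
The product runs from position 99 to position 197, so its length is 197 − 99 + 1 = 99 bp.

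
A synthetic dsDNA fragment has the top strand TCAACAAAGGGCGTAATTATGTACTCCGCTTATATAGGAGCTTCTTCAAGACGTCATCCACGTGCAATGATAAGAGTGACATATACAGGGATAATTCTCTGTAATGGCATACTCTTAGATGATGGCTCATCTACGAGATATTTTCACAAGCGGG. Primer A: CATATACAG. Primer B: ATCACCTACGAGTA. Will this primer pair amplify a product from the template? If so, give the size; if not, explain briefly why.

Primer B (ATCACCTACGAGTA) does not match the top strand, and its reverse complement TACTCGTAGGTGAT does not match either.
With no annealing site for primer B, no amplification occurs.

No product — primer B has no binding site in the template.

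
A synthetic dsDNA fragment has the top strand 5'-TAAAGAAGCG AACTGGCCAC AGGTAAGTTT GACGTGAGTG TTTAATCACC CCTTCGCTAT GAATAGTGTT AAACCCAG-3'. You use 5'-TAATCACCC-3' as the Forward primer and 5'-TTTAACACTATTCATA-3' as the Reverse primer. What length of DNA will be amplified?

Scanning the template, TAATCACCC occurs at positions 43–51; this primer anneals to the bottom strand there with its 3' end pointing downstream.
Reverse complement of the reverse primer: TATGAATAGTGTTAAA. This occurs on the top strand at positions 58–73.
Amplicon spans positions 43–73: 31 bp.

31 bp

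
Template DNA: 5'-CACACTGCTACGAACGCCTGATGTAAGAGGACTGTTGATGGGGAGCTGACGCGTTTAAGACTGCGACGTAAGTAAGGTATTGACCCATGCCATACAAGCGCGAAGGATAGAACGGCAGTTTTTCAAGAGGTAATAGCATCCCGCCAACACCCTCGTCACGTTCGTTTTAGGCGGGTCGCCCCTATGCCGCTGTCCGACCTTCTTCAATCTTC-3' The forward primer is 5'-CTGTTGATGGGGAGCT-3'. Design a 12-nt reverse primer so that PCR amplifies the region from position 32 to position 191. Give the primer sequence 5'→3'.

The product's 3' end on the top strand is position 191.
The reverse primer anneals to the top strand over positions 180–191, i.e. to CCCTATGCCGCT.
Its sequence written 5'→3' is the reverse complement: AGCGGCATAGGG.

5'-AGCGGCATAGGG-3'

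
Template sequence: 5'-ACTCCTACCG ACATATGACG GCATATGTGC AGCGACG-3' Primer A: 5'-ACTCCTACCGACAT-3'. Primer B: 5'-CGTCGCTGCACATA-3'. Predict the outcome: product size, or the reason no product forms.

Yes — a 37 bp product.

Primer A (ACTCCTACCGACAT) matches the top strand at positions 1–14; it acts as a forward primer.
Primer B's reverse complement is TATGTGCAGCGACG, matching the top strand at positions 24–37; it acts as a reverse primer.
The 3' ends face each other across positions 1–37, giving a 37 bp product.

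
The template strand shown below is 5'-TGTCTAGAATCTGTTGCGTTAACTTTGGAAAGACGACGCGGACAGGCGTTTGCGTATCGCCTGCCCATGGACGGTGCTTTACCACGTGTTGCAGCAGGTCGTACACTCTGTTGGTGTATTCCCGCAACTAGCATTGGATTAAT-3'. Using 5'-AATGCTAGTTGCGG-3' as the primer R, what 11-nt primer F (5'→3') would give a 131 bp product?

5'-TAGAATCTGTT-3'

The reverse primer's reverse complement CCGCAACTAGCATT matches the template at positions 122–135, so the product ends at position 135.
A 131 bp product then starts at position 135 − 131 + 1 = 5.
The forward primer is identical to the top strand there: TAGAATCTGTT.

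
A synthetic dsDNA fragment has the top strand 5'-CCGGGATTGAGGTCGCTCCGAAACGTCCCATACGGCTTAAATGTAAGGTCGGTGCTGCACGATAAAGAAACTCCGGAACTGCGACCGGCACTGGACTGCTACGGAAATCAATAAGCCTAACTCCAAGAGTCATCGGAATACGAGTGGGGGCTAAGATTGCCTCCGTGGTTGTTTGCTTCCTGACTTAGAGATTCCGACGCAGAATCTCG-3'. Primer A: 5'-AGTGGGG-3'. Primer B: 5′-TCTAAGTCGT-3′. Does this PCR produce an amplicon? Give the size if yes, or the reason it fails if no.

No product — primer B has no binding site in the template.

Primer B (TCTAAGTCGT) does not match the top strand, and its reverse complement ACGACTTAGA does not match either.
With no annealing site for primer B, no amplification occurs.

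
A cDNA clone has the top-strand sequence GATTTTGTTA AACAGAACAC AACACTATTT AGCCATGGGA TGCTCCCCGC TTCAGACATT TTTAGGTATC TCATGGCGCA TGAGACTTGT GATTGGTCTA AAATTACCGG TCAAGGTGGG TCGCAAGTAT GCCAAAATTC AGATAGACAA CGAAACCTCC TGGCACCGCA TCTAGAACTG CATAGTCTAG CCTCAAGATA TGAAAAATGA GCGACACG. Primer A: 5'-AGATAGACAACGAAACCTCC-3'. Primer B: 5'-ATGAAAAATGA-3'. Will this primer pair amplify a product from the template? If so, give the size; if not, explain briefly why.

Primer A (AGATAGACAACGAAACCTCC) matches the top strand at positions 141–160 (3' end points downstream).
Primer B (ATGAAAAATGA) also matches the top strand directly, at positions 200–210 — its reverse complement TCATTTTTCAT is not present.
Both primers anneal to the bottom strand with 3' ends pointing the same way, so neither can prime synthesis back toward the other.

No product — both primers anneal to the same strand and extend in the same direction.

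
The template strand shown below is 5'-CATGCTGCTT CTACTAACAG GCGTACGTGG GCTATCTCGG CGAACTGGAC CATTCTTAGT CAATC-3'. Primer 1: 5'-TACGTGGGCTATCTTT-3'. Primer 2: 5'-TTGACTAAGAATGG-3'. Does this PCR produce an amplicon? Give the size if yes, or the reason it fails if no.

No product — primer 1 has no binding site in the template.

Primer 1 (TACGTGGGCTATCTTT) does not match the top strand, and its reverse complement AAAGATAGCCCACGTA does not match either.
With no annealing site for primer 1, no amplification occurs.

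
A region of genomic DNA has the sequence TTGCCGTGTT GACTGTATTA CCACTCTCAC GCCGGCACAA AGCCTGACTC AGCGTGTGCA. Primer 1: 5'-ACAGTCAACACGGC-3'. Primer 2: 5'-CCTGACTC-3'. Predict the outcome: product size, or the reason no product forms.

Primer 1 (ACAGTCAACACGGC) has reverse complement GCCGTGTTGACTGT, which matches the top strand at positions 3–16; primer 1 anneals to the top strand there with its 3' end pointing upstream toward position 3.
Primer 2 (CCTGACTC) matches the top strand directly at positions 43–50; it anneals to the bottom strand with its 3' end pointing downstream toward position 50.
The 3' ends diverge (primer 1 extends toward position 1, primer 2 toward position 60), so the primers never converge on a shared product.

No product — the primers' 3' ends point away from each other.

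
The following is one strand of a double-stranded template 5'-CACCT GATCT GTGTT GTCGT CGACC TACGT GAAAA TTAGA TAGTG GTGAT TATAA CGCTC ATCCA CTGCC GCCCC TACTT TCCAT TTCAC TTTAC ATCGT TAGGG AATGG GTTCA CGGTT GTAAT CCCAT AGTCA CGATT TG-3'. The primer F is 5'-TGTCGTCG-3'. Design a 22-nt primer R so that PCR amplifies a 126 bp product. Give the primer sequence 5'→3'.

5'-AATCGTGACTATGGGATTACAA-3'

The forward primer binds at positions 15–22, so a 126 bp product ends at position 15 + 126 − 1 = 140.
The reverse primer anneals to the top strand over positions 119–140, i.e. to TTGTAATCCCATAGTCACGATT.
Its sequence written 5'→3' is the reverse complement: AATCGTGACTATGGGATTACAA.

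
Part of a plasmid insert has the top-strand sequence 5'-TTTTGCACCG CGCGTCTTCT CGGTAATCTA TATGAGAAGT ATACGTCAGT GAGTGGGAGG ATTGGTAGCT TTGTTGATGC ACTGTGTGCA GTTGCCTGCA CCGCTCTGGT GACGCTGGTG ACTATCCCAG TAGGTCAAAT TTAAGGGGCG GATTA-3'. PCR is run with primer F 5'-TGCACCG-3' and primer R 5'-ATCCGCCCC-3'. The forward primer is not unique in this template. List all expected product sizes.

150 bp, 57 bp

The forward primer TGCACCG matches the top strand at positions 4–10, 97–103.
The reverse primer's reverse complement is GGGGCGGAT, matching at positions 145–153.
Each forward site pairs with the reverse site to give a product ending at position 153: sizes 150, 57 bp.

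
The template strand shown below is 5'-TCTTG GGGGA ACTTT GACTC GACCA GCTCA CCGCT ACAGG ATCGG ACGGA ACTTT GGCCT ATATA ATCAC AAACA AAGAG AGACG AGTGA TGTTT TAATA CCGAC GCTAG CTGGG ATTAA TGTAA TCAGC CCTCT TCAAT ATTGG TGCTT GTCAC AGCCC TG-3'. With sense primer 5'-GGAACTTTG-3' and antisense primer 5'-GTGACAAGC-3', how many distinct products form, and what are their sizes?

Two products: 148 bp, 108 bp

The forward primer GGAACTTTG matches the top strand at positions 8–16, 48–56.
The reverse primer's reverse complement is GCTTGTCAC, matching at positions 147–155.
Each forward site pairs with the reverse site to give a product ending at position 155: sizes 148, 108 bp.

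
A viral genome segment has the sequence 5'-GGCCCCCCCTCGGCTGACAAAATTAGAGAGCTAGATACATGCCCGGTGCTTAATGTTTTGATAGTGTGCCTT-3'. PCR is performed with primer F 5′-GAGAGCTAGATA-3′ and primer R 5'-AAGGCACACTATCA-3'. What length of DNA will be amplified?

47 bp

The forward primer matches the template at positions 26–37.
Taking the reverse complement of AAGGCACACTATCA gives TGATAGTGTGCCTT, found at positions 59–72 on the template; the primer anneals here to the top strand with its 3' end pointing upstream.
Amplicon spans positions 26–72: 47 bp.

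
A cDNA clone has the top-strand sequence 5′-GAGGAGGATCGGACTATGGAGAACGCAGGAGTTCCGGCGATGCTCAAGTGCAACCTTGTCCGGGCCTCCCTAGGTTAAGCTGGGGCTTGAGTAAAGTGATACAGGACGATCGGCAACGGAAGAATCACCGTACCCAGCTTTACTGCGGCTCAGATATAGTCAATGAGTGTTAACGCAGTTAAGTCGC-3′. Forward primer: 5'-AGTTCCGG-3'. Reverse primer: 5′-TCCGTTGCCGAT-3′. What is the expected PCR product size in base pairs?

The forward primer matches the template at positions 30–37.
Taking the reverse complement of TCCGTTGCCGAT gives ATCGGCAACGGA, found at positions 109–120 on the template; the primer anneals here to the top strand with its 3' end pointing upstream.
The product runs from position 30 to position 120, so its length is 120 − 30 + 1 = 91 bp.

91 bp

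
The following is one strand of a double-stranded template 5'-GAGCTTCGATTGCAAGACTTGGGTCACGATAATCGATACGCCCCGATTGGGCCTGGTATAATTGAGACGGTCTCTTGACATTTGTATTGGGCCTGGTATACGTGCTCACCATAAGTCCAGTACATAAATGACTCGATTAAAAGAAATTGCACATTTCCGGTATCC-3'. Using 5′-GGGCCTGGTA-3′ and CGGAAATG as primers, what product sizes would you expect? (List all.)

The forward primer GGGCCTGGTA matches the top strand at positions 49–58, 89–98.
The reverse primer's reverse complement is CATTTCCG, matching at positions 152–159.
Each forward site pairs with the reverse site to give a product ending at position 159: sizes 111, 71 bp.

111 bp, 71 bp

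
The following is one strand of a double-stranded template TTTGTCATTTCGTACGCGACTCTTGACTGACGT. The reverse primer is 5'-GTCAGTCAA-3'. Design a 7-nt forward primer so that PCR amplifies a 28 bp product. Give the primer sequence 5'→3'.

5'-GTCATTT-3'

The reverse primer's reverse complement TTGACTGAC matches the template at positions 23–31, so the product ends at position 31.
A 28 bp product then starts at position 31 − 28 + 1 = 4.
The forward primer is identical to the top strand there: GTCATTT.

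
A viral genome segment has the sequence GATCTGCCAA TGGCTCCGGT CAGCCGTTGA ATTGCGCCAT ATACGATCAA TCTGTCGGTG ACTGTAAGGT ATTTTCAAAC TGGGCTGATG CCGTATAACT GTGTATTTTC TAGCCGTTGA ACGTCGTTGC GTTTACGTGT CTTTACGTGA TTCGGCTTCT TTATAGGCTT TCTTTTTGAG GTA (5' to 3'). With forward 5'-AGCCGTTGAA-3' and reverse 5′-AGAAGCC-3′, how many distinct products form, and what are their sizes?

The forward primer AGCCGTTGAA matches the top strand at positions 22–31, 112–121.
The reverse primer's reverse complement is GGCTTCT, matching at positions 154–160.
Each forward site pairs with the reverse site to give a product ending at position 160: sizes 139, 49 bp.

Two products: 139 bp, 49 bp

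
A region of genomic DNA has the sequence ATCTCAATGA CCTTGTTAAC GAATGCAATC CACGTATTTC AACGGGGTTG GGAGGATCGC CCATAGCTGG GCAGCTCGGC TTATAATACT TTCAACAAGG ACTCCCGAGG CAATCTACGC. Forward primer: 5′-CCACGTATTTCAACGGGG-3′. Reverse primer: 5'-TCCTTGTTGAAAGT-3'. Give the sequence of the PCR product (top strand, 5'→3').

Scanning the template, CCACGTATTTCAACGGGG occurs at positions 30–47; this primer anneals to the bottom strand there with its 3' end pointing downstream.
Taking the reverse complement of TCCTTGTTGAAAGT gives ACTTTCAACAAGGA, found at positions 88–101 on the template; the primer anneals here to the top strand with its 3' end pointing upstream.
The product is the template from position 30 through 101 (72 bp).

5'-CCACGTATTTCAACGGGGTTGGGAGGATCGCCCATAGCTGGGCAGCTCGGCTTATAATACTTTCAACAAGGA-3'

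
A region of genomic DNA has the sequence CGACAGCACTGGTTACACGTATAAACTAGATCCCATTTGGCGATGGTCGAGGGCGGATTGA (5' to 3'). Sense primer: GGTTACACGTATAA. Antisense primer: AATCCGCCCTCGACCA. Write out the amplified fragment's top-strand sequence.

The forward primer matches the template at positions 11–24.
Taking the reverse complement of AATCCGCCCTCGACCA gives TGGTCGAGGGCGGATT, found at positions 44–59 on the template; the primer anneals here to the top strand with its 3' end pointing upstream.
The product is the template from position 11 through 59 (49 bp).

5'-GGTTACACGTATAAACTAGATCCCATTTGGCGATGGTCGAGGGCGGATT-3'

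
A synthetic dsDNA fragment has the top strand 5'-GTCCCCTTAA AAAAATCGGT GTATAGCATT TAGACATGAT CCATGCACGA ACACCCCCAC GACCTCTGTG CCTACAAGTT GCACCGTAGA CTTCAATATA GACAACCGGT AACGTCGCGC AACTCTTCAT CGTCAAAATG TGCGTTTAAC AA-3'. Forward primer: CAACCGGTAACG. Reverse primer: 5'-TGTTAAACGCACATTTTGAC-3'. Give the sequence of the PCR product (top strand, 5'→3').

The forward primer matches the template at positions 103–114.
The reverse primer's reverse complement is GTCAAAATGTGCGTTTAACA, which matches the template at positions 132–151.
The product is the template from position 103 through 151 (49 bp).

5'-CAACCGGTAACGTCGCGCAACTCTTCATCGTCAAAATGTGCGTTTAACA-3'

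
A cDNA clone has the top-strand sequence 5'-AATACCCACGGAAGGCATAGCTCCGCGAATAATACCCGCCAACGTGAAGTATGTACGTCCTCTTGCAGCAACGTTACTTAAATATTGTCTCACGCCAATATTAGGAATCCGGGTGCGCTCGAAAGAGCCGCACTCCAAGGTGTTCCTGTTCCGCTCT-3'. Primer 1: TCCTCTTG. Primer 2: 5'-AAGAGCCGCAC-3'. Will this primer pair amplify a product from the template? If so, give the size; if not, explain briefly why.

Primer 1 (TCCTCTTG) matches the top strand at positions 58–65 (3' end points downstream).
Primer 2 (AAGAGCCGCAC) also matches the top strand directly, at positions 123–133 — its reverse complement GTGCGGCTCTT is not present.
Both primers anneal to the bottom strand with 3' ends pointing the same way, so neither can prime synthesis back toward the other.

No product — both primers anneal to the same strand and extend in the same direction.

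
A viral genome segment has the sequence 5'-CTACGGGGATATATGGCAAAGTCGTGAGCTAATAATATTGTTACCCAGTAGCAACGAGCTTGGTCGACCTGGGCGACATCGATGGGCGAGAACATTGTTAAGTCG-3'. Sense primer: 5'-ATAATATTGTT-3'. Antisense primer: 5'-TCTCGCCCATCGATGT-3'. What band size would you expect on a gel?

Forward primer ATAATATTGTT is found on the top strand at positions 32–42.
Taking the reverse complement of TCTCGCCCATCGATGT gives ACATCGATGGGCGAGA, found at positions 76–91 on the template; the primer anneals here to the top strand with its 3' end pointing upstream.
Product length = (reverse-primer end) − (forward-primer start) + 1 = 91 − 32 + 1 = 60 bp.

60 bp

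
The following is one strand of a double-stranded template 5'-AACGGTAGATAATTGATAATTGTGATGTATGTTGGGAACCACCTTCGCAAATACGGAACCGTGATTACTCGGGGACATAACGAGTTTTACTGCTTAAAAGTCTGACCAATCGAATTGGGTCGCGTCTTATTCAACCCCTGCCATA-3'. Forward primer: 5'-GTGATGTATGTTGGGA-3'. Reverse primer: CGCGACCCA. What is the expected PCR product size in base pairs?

103 bp

Scanning the template, GTGATGTATGTTGGGA occurs at positions 22–37; this primer anneals to the bottom strand there with its 3' end pointing downstream.
The reverse primer's reverse complement is TGGGTCGCG, which matches the template at positions 116–124.
Amplicon spans positions 22–124: 103 bp.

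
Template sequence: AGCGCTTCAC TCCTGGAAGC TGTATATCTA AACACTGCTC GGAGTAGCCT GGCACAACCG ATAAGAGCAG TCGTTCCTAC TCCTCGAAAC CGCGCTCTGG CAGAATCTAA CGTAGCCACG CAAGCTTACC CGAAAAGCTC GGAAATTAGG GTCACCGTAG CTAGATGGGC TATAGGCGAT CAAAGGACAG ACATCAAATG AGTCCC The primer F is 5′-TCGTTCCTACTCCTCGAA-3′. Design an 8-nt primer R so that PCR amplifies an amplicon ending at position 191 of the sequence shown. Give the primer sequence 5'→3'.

5'-TCTGTCCT-3'

The forward primer binds at positions 71–88; the product's 3' end on the top strand is position 191.
The reverse primer anneals to the top strand over positions 184–191, i.e. to AGGACAGA.
Its sequence written 5'→3' is the reverse complement: TCTGTCCT.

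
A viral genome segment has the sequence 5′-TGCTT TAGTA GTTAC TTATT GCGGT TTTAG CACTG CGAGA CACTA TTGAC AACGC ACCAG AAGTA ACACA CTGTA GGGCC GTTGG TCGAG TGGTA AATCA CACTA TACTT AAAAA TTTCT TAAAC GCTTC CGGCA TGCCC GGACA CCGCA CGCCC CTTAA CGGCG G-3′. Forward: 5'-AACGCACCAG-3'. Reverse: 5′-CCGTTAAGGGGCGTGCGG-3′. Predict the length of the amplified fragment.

Scanning the template, AACGCACCAG occurs at positions 51–60; this primer anneals to the bottom strand there with its 3' end pointing downstream.
The reverse primer's reverse complement is CCGCACGCCCCTTAACGG, which matches the template at positions 146–163.
Amplicon spans positions 51–163: 113 bp.

113 bp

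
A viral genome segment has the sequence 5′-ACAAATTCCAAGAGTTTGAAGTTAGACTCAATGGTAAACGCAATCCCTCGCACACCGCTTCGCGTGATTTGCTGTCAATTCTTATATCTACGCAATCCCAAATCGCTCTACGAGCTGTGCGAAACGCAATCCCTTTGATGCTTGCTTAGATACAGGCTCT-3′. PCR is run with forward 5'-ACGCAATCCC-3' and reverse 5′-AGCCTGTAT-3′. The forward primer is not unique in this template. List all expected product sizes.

121 bp, 69 bp, 35 bp

The forward primer ACGCAATCCC matches the top strand at positions 38–47, 90–99, 124–133.
The reverse primer's reverse complement is ATACAGGCT, matching at positions 150–158.
Each forward site pairs with the reverse site to give a product ending at position 158: sizes 121, 69, 35 bp.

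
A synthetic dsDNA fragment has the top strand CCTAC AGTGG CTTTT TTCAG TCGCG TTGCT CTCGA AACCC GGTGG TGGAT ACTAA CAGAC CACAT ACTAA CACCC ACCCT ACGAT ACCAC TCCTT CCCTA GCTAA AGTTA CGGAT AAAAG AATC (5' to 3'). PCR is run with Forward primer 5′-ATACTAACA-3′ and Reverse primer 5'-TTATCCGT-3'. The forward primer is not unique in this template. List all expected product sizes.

69 bp, 54 bp

The forward primer ATACTAACA matches the top strand at positions 49–57, 64–72.
The reverse primer's reverse complement is ACGGATAA, matching at positions 110–117.
Each forward site pairs with the reverse site to give a product ending at position 117: sizes 69, 54 bp.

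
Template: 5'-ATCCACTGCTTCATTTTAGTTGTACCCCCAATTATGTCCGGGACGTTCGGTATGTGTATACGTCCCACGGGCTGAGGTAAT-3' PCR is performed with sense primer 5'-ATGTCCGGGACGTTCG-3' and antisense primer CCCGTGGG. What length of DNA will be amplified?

Forward primer ATGTCCGGGACGTTCG is found on the top strand at positions 34–49.
The reverse primer's reverse complement is CCCACGGG, which matches the template at positions 64–71.
The product runs from position 34 to position 71, so its length is 71 − 34 + 1 = 38 bp.

38 bp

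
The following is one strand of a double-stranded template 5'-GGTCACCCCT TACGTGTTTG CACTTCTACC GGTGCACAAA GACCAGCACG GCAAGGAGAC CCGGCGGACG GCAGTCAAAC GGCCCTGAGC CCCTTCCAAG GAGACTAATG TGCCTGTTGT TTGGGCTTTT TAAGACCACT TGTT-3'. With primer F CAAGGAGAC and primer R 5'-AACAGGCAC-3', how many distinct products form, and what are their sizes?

Two products: 67 bp, 22 bp

The forward primer CAAGGAGAC matches the top strand at positions 52–60, 97–105.
The reverse primer's reverse complement is GTGCCTGTT, matching at positions 110–118.
Each forward site pairs with the reverse site to give a product ending at position 118: sizes 67, 22 bp.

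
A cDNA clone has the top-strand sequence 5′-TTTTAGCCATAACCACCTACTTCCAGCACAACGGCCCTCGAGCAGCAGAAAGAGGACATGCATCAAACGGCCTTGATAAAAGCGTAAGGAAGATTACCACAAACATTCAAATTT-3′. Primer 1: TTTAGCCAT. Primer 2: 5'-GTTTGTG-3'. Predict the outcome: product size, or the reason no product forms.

Yes — a 103 bp product.

Primer 1 (TTTAGCCAT) matches the top strand at positions 2–10; it acts as a forward primer.
Primer 2's reverse complement is CACAAAC, matching the top strand at positions 98–104; it acts as a reverse primer.
The 3' ends face each other across positions 2–104, giving a 103 bp product.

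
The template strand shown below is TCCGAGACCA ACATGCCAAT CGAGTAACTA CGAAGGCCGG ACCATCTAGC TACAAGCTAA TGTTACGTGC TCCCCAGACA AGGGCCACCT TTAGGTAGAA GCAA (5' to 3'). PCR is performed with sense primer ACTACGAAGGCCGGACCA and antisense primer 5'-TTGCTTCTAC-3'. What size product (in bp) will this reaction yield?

78 bp

Scanning the template, ACTACGAAGGCCGGACCA occurs at positions 27–44; this primer anneals to the bottom strand there with its 3' end pointing downstream.
Taking the reverse complement of TTGCTTCTAC gives GTAGAAGCAA, found at positions 95–104 on the template; the primer anneals here to the top strand with its 3' end pointing upstream.
Amplicon spans positions 27–104: 78 bp.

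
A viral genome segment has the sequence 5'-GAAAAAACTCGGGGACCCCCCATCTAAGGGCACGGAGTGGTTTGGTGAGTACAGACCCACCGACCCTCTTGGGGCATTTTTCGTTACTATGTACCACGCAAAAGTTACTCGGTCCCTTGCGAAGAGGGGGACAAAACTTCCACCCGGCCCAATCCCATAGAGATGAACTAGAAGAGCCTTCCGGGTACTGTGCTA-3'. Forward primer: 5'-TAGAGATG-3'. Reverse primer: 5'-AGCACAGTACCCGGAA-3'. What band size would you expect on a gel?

37 bp

Forward primer TAGAGATG is found on the top strand at positions 158–165.
Taking the reverse complement of AGCACAGTACCCGGAA gives TTCCGGGTACTGTGCT, found at positions 179–194 on the template; the primer anneals here to the top strand with its 3' end pointing upstream.
Amplicon spans positions 158–194: 37 bp.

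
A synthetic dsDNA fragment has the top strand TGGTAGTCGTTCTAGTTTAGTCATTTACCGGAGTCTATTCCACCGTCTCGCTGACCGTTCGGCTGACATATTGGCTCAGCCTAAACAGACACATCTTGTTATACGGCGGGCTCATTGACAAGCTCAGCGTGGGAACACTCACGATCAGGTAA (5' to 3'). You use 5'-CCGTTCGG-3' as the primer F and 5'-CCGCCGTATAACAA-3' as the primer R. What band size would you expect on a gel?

55 bp

Scanning the template, CCGTTCGG occurs at positions 55–62; this primer anneals to the bottom strand there with its 3' end pointing downstream.
Taking the reverse complement of CCGCCGTATAACAA gives TTGTTATACGGCGG, found at positions 96–109 on the template; the primer anneals here to the top strand with its 3' end pointing upstream.
Product length = (reverse-primer end) − (forward-primer start) + 1 = 109 − 55 + 1 = 55 bp.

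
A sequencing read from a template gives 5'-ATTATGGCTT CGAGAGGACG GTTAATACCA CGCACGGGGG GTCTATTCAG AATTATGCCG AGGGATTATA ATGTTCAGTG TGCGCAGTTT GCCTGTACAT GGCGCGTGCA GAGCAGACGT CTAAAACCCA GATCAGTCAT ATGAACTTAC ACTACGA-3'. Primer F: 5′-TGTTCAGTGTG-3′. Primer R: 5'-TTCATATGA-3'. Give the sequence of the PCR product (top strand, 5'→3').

The forward primer matches the template at positions 72–82.
Taking the reverse complement of TTCATATGA gives TCATATGAA, found at positions 137–145 on the template; the primer anneals here to the top strand with its 3' end pointing upstream.
The product is the template from position 72 through 145 (74 bp).

5'-TGTTCAGTGTGCGCAGTTTGCCTGTACATGGCGCGTGCAGAGCAGACGTCTAAAACCCAGATCAGTCATATGAA-3'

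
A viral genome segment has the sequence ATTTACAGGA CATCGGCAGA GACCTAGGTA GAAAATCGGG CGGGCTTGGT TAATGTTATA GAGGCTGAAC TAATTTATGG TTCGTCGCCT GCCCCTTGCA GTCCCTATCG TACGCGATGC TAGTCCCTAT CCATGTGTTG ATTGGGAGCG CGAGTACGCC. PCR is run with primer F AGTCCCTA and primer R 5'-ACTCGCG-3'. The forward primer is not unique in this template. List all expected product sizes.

The forward primer AGTCCCTA matches the top strand at positions 100–107, 122–129.
The reverse primer's reverse complement is CGCGAGT, matching at positions 149–155.
Each forward site pairs with the reverse site to give a product ending at position 155: sizes 56, 34 bp.

56 bp, 34 bp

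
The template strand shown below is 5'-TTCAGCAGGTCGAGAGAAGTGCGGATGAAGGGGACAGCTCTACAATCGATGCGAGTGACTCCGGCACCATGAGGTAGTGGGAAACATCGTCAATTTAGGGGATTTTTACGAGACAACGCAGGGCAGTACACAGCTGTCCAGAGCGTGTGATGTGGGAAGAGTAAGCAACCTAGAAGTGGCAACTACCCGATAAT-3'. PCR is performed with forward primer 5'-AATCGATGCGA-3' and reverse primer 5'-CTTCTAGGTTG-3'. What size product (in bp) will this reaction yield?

Scanning the template, AATCGATGCGA occurs at positions 44–54; this primer anneals to the bottom strand there with its 3' end pointing downstream.
The reverse primer's reverse complement is CAACCTAGAAG, which matches the template at positions 166–176.
Product length = (reverse-primer end) − (forward-primer start) + 1 = 176 − 44 + 1 = 133 bp.

133 bp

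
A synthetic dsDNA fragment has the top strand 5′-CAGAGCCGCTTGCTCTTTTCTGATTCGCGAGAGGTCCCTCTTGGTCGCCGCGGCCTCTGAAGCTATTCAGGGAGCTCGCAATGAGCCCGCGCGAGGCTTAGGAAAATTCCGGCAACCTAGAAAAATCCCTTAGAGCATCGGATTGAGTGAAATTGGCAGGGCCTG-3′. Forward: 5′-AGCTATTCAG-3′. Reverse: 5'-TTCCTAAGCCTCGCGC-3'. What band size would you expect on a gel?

44 bp

Forward primer AGCTATTCAG is found on the top strand at positions 61–70.
The reverse primer's reverse complement is GCGCGAGGCTTAGGAA, which matches the template at positions 89–104.
Product length = (reverse-primer end) − (forward-primer start) + 1 = 104 − 61 + 1 = 44 bp.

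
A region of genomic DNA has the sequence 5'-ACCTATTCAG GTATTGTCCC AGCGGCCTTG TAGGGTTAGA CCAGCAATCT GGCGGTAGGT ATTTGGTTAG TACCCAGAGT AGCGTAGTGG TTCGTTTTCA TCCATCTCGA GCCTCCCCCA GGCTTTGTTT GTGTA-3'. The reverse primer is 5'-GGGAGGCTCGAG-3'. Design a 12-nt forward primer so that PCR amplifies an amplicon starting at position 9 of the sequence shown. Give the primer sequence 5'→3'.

The reverse primer's reverse complement CTCGAGCCTCCC matches the template at positions 106–117; the product starts at position 9.
The forward primer is identical to the top strand over positions 9–20: AGGTATTGTCCC.

5'-AGGTATTGTCCC-3'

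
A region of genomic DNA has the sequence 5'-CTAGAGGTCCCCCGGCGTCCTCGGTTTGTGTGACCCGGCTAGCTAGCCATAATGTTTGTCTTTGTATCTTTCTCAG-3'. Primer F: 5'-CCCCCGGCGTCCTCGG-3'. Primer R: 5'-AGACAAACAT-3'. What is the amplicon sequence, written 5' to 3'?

Forward primer CCCCCGGCGTCCTCGG is found on the top strand at positions 9–24.
The reverse primer's reverse complement is ATGTTTGTCT, which matches the template at positions 52–61.
The product is the template from position 9 through 61 (53 bp).

5'-CCCCCGGCGTCCTCGGTTTGTGTGACCCGGCTAGCTAGCCATAATGTTTGTCT-3'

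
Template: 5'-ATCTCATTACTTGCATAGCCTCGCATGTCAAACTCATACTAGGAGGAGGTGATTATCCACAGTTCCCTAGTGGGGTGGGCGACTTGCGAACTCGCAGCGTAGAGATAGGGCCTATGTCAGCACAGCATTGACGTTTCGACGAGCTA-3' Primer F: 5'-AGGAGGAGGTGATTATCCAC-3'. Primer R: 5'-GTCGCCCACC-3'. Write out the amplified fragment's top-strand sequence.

Scanning the template, AGGAGGAGGTGATTATCCAC occurs at positions 41–60; this primer anneals to the bottom strand there with its 3' end pointing downstream.
The reverse primer's reverse complement is GGTGGGCGAC, which matches the template at positions 74–83.
The product is the template from position 41 through 83 (43 bp).

5'-AGGAGGAGGTGATTATCCACAGTTCCCTAGTGGGGTGGGCGAC-3'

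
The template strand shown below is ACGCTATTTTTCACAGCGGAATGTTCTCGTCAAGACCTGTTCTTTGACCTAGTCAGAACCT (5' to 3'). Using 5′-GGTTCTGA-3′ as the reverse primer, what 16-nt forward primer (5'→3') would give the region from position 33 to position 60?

5'-AGACCTGTTCTTTGAC-3'

The reverse primer's reverse complement TCAGAACC matches the template at positions 53–60; the product starts at position 33.
The forward primer is identical to the top strand over positions 33–48: AGACCTGTTCTTTGAC.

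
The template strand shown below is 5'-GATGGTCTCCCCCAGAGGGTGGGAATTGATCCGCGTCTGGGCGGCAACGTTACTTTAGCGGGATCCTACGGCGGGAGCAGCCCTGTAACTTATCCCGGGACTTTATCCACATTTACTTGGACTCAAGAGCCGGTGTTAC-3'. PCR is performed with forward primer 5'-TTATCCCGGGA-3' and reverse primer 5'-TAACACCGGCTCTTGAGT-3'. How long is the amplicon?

The forward primer matches the template at positions 90–100.
Taking the reverse complement of TAACACCGGCTCTTGAGT gives ACTCAAGAGCCGGTGTTA, found at positions 121–138 on the template; the primer anneals here to the top strand with its 3' end pointing upstream.
Amplicon spans positions 90–138: 49 bp.

49 bp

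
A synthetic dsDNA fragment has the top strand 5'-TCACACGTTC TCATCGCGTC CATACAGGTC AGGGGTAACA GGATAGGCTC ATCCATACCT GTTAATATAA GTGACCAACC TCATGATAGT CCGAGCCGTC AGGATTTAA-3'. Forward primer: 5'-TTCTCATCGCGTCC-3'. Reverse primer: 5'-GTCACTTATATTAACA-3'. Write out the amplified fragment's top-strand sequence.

Scanning the template, TTCTCATCGCGTCC occurs at positions 8–21; this primer anneals to the bottom strand there with its 3' end pointing downstream.
Reverse complement of the reverse primer: TGTTAATATAAGTGAC. This occurs on the top strand at positions 60–75.
The product is the template from position 8 through 75 (68 bp).

5'-TTCTCATCGCGTCCATACAGGTCAGGGGTAACAGGATAGGCTCATCCATACCTGTTAATATAAGTGAC-3'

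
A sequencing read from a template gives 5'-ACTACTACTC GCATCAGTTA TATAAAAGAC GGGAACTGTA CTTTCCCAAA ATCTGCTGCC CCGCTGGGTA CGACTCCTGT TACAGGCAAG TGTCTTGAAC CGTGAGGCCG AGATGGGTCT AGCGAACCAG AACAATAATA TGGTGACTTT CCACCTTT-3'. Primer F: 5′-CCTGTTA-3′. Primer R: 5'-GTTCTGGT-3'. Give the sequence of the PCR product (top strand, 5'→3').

Forward primer CCTGTTA is found on the top strand at positions 76–82.
The reverse primer's reverse complement is ACCAGAAC, which matches the template at positions 126–133.
The product is the template from position 76 through 133 (58 bp).

5'-CCTGTTACAGGCAAGTGTCTTGAACCGTGAGGCCGAGATGGGTCTAGCGAACCAGAAC-3'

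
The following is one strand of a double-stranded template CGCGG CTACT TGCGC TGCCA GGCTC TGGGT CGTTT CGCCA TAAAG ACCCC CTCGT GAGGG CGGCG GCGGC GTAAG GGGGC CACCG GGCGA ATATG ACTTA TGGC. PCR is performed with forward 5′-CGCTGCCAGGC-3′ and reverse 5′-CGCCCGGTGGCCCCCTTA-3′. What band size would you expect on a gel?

77 bp

The forward primer matches the template at positions 13–23.
The reverse primer's reverse complement is TAAGGGGGCCACCGGGCG, which matches the template at positions 72–89.
The product runs from position 13 to position 89, so its length is 89 − 13 + 1 = 77 bp.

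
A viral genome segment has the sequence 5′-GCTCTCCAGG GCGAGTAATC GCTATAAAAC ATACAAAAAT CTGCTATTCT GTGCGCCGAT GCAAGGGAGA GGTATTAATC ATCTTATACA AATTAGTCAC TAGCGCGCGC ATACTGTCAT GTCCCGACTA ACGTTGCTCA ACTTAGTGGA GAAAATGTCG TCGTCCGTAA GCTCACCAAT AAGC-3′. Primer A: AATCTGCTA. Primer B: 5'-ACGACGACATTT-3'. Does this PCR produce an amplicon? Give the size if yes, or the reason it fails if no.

Primer A (AATCTGCTA) matches the top strand at positions 38–46; it acts as a forward primer.
Primer B's reverse complement is AAATGTCGTCGT, matching the top strand at positions 153–164; it acts as a reverse primer.
The 3' ends face each other across positions 38–164, giving a 127 bp product.

Yes — a 127 bp product.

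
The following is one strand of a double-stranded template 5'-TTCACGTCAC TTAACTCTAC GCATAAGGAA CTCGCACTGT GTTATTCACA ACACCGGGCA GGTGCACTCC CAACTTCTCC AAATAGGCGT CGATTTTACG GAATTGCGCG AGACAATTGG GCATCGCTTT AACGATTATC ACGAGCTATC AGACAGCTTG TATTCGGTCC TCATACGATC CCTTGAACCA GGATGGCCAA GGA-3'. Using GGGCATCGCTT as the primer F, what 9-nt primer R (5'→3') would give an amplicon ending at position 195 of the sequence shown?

5'-CATCCTGGT-3'

The forward primer binds at positions 119–129; the product's 3' end on the top strand is position 195.
The reverse primer anneals to the top strand over positions 187–195, i.e. to ACCAGGATG.
Its sequence written 5'→3' is the reverse complement: CATCCTGGT.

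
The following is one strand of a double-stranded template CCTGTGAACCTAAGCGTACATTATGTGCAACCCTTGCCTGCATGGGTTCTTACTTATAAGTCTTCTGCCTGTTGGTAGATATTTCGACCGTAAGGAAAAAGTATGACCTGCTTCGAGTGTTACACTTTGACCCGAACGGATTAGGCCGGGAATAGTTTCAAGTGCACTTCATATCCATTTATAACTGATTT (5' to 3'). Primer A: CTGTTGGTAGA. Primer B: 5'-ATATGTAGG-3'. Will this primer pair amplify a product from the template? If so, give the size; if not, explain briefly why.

Primer B (ATATGTAGG) does not match the top strand, and its reverse complement CCTACATAT does not match either.
With no annealing site for primer B, no amplification occurs.

No product — primer B has no binding site in the template.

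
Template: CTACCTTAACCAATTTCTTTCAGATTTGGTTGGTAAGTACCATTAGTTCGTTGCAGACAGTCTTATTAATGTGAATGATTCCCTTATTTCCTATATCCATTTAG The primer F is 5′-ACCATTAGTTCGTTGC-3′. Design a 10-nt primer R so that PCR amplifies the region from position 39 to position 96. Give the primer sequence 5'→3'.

The product's 3' end on the top strand is position 96.
The reverse primer anneals to the top strand over positions 87–96, i.e. to TTTCCTATAT.
Its sequence written 5'→3' is the reverse complement: ATATAGGAAA.

5'-ATATAGGAAA-3'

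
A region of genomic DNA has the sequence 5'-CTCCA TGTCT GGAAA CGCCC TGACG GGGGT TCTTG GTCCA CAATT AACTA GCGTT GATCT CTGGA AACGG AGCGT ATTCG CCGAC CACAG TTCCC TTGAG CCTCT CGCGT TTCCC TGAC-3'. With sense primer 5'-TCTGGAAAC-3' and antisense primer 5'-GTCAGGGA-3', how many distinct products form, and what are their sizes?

The forward primer TCTGGAAAC matches the top strand at positions 8–16, 60–68.
The reverse primer's reverse complement is TCCCTGAC, matching at positions 112–119.
Each forward site pairs with the reverse site to give a product ending at position 119: sizes 112, 60 bp.

Two products: 112 bp, 60 bp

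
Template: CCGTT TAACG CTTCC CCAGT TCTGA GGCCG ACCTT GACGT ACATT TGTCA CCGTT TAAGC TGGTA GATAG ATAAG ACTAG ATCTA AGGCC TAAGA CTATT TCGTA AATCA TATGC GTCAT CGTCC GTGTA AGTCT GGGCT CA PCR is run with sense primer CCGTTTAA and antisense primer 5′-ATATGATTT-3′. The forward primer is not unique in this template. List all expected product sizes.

The forward primer CCGTTTAA matches the top strand at positions 1–8, 51–58.
The reverse primer's reverse complement is AAATCATAT, matching at positions 105–113.
Each forward site pairs with the reverse site to give a product ending at position 113: sizes 113, 63 bp.

113 bp, 63 bp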